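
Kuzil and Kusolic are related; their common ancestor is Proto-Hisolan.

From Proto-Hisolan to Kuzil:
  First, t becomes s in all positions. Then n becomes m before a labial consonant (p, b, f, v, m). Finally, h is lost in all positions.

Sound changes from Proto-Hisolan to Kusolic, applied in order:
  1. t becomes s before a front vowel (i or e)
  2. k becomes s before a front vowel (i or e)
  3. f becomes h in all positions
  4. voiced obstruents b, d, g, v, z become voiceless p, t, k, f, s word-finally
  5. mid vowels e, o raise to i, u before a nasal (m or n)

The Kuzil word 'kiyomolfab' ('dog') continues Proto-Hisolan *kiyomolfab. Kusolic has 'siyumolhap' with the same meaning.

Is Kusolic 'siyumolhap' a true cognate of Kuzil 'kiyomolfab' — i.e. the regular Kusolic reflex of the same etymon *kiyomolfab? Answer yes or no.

Derive the expected Kusolic reflex of *kiyomolfab:
Kusolic: *kiyomolfab > siyomolfab > siyomolhab > siyomolhap > siyumolhap  (by palatalisation, unconditioned shift, final devoicing, pre-nasal raising)
Kusolic 'siyumolhap' matches the regular reflex exactly, so the pair is cognate.

yes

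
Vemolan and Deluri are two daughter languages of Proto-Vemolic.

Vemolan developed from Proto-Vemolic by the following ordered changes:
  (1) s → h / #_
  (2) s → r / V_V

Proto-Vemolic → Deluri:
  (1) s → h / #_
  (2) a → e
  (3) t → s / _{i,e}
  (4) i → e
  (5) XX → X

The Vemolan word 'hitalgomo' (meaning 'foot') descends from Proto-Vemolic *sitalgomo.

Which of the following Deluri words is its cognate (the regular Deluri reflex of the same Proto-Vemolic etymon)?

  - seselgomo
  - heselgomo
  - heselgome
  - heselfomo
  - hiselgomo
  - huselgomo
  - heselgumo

Deluri: start from *sitalgomo.
  rule 1 (debuccalisation): sitalgomo → hitalgomo
  rule 2 (vowel merger): hitalgomo → hitelgomo
  rule 3 (palatalisation): hitelgomo → hiselgomo
  rule 4 (vowel merger): hiselgomo → heselgomo
  rule 5: no change — heselgomo
  ⇒ Deluri heselgomo

heselgomo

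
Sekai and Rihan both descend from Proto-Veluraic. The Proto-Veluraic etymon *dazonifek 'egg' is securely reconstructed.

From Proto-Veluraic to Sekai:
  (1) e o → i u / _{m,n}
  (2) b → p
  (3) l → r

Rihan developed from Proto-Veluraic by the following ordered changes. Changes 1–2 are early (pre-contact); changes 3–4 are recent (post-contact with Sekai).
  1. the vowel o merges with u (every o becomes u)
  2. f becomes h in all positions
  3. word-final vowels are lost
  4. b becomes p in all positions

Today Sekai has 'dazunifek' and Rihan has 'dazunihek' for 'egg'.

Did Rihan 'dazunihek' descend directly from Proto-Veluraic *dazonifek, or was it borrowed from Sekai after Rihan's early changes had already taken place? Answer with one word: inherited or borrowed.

If inherited, *dazonifek would pass through all of Rihan's changes:
Rihan: start from *dazonifek.
  rule 1 (vowel merger): dazonifek → dazunifek
  rule 2 (unconditioned shift): dazunifek → dazunihek
  rule 3: no change — dazunihek
  rule 4: no change — dazunihek
  ⇒ Rihan dazunihek
If borrowed from Sekai 'dazunifek' after the early changes, it would undergo only the recent ones:
  rule 3 (apocope): no change (dazunifek)
  rule 4 (unconditioned shift): no change (dazunifek)
  ⇒ as a loan: dazunifek
Rihan 'dazunihek' matches the inherited outcome exactly, so it is an inherited cognate, not a loan.

inherited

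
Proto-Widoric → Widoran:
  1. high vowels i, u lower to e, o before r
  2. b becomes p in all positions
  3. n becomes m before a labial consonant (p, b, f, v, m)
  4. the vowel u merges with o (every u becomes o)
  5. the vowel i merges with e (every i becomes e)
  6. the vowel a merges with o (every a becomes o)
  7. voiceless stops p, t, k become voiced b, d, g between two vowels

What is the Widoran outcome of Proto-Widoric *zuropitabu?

Widoran: *zuropitabu
  zuropitabu → zoropitabu   [pre-rhotic lowering]
  zoropitabu → zoropitapu   [unconditioned shift]
  zoropitapu (rule 3 does not apply)
  zoropitapu → zoropitapo   [vowel merger]
  zoropitapo → zoropetapo   [vowel merger]
  zoropetapo → zoropetopo   [vowel merger]
  zoropetopo → zorobedobo   [intervocalic voicing]
  giving Widoran zorobedobo.

zorobedobo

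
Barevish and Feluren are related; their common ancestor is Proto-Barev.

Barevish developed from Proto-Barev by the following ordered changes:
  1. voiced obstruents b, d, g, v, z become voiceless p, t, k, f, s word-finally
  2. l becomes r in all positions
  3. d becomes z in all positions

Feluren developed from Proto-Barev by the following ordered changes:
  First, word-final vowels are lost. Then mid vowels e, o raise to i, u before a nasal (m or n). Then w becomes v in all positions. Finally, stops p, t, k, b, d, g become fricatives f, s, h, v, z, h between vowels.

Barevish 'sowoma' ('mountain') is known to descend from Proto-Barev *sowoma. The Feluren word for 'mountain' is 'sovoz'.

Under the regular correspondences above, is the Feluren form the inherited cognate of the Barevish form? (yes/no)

Derive the expected Feluren reflex of *sowoma:
Feluren: *sowoma > sowom > sowum > sovum  (by apocope, pre-nasal raising, unconditioned shift)
The regular Feluren reflex would be 'sovum', but the attested form is 'sovoz'. The correspondence is irregular, so they are not cognates (the Feluren form has a different source).

no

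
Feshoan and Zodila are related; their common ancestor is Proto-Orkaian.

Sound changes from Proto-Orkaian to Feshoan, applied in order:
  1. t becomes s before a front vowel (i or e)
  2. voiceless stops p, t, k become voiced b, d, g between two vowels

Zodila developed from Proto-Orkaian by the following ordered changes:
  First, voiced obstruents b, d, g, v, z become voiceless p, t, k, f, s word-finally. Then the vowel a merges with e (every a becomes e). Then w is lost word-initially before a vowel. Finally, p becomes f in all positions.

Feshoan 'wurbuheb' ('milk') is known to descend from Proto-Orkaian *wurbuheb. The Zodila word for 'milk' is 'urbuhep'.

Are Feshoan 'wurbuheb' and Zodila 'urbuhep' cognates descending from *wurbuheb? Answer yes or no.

Derive the expected Zodila reflex of *wurbuheb:
Zodila: *wurbuheb
  wurbuheb → wurbuhep   [final devoicing]
  wurbuhep (rule 2 does not apply)
  wurbuhep → urbuhep   [glide loss]
  urbuhep → urbuhef   [unconditioned shift]
  giving Zodila urbuhef.
The regular Zodila reflex would be 'urbuhef', but the attested form is 'urbuhep'. The correspondence is irregular, so they are not cognates (the Zodila form has a different source).

no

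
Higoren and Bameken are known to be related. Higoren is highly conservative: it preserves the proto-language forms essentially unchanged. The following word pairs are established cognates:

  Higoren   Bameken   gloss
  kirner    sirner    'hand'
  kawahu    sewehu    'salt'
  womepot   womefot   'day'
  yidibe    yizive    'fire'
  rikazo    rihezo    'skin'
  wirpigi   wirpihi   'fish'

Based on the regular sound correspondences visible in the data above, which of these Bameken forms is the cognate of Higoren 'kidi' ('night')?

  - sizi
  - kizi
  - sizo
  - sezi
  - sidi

kirner ~ sirner — Higoren k corresponds to Bameken s word-initially before a front vowel.
yidibe ~ yizive — Higoren d corresponds to Bameken z between vowels (before a front vowel).
Applying these to Higoren 'kidi':
  kidi → sidi   (k→s word-initially before a front vowel)
  sidi → sizi   (d→z between vowels (before a front vowel))
So the Bameken cognate is 'sizi'.

sizi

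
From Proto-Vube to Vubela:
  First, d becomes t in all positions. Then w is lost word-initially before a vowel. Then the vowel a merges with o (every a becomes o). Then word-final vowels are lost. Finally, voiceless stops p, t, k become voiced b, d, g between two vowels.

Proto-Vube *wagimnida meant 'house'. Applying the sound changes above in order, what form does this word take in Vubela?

ogimnit

Vubela: *wagimnida
  wagimnida → wagimnita   [unconditioned shift]
  wagimnita → agimnita   [glide loss]
  agimnita → ogimnito   [vowel merger]
  ogimnito → ogimnit   [apocope]
  ogimnit (rule 5 does not apply)
  giving Vubela ogimnit.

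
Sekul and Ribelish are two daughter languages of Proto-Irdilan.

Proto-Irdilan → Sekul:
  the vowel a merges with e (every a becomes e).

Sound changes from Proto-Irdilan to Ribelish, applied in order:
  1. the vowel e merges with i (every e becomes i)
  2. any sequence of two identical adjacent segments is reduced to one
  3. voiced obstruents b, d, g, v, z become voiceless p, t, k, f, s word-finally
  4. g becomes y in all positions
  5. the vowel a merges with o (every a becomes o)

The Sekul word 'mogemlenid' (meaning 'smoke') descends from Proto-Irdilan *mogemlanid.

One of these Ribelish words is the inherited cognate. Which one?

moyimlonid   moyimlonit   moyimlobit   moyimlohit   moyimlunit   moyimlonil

Ribelish: *mogemlanid
  mogemlanid → mogimlanid   [vowel merger]
  mogimlanid (rule 2 does not apply)
  mogimlanid → mogimlanit   [final devoicing]
  mogimlanit → moyimlanit   [unconditioned shift]
  moyimlanit → moyimlonit   [vowel merger]
  giving Ribelish moyimlonit.
Only 'moyimlonit' matches the regular Ribelish development of *mogemlanid.

moyimlonit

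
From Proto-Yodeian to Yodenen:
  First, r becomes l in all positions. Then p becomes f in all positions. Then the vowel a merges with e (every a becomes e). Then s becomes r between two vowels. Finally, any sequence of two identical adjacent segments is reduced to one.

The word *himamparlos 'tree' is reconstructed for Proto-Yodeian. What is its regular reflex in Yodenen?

Yodenen: start from *himamparlos.
  rule 1 (unconditioned shift): himamparlos → himampallos
  rule 2 (unconditioned shift): himampallos → himamfallos
  rule 3 (vowel merger): himamfallos → himemfellos
  rule 4: no change — himemfellos
  rule 5 (degemination): himemfellos → himemfelos
  ⇒ Yodenen himemfelos

himemfelos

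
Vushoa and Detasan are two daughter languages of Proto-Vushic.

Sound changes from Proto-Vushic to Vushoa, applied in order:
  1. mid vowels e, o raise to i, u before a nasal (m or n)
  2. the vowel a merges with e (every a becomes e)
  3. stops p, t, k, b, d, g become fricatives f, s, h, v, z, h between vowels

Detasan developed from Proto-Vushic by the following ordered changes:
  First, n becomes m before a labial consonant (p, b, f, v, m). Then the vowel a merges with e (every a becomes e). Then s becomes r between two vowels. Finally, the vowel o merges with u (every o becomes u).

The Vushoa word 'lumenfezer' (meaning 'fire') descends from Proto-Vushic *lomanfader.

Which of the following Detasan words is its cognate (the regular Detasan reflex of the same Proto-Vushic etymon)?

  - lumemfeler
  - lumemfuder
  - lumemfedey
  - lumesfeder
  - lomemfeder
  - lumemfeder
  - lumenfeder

lumemfeder

Detasan: *lomanfader > lomamfader > lomemfeder > lumemfeder  (by nasal place assimilation, vowel merger, vowel merger)
Only 'lumemfeder' matches the regular Detasan development of *lomanfader.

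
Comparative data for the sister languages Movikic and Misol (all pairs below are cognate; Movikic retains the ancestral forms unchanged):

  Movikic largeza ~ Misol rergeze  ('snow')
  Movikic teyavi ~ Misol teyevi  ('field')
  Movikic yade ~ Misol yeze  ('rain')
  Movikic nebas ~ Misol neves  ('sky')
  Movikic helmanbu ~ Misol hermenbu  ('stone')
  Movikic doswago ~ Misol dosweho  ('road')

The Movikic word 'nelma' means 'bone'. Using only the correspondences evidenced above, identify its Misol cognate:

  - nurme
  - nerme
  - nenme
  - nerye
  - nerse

helmanbu ~ hermenbu — Movikic l corresponds to Misol r after a vowel, before a nasal.
largeza ~ rergeze — Movikic a corresponds to Misol e word-finally.
Applying these to Movikic 'nelma':
  nelma → nerma   (l→r after a vowel, before a nasal)
  nerma → nerme   (a→e word-finally)
So the Misol cognate is 'nerme'.

nerme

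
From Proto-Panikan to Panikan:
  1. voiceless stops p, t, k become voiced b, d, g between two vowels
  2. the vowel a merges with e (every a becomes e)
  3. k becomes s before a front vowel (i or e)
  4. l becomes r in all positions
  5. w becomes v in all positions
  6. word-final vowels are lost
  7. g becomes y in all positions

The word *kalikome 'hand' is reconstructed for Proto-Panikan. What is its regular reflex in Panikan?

Panikan: *kalikome
  kalikome → kaligome   [intervocalic voicing]
  kaligome → keligome   [vowel merger]
  keligome → seligome   [palatalisation]
  seligome → serigome   [unconditioned shift]
  serigome (rule 5 does not apply)
  serigome → serigom   [apocope]
  serigom → seriyom   [unconditioned shift]
  giving Panikan seriyom.

seriyom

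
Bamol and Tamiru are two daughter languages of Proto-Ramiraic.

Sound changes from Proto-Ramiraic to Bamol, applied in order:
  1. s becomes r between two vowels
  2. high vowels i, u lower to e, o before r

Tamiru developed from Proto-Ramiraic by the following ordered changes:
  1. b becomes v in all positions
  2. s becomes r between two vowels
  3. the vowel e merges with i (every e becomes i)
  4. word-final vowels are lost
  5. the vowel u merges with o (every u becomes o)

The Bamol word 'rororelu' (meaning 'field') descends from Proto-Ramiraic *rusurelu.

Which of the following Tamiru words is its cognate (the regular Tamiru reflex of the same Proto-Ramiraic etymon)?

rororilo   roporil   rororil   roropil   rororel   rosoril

rororil

Tamiru: *rusurelu > rururelu > rururilu > rururil > rororil  (by rhotacism, vowel merger, apocope, vowel merger)
Among the options, 'rororil' alone shows every Tamiru change applied in order.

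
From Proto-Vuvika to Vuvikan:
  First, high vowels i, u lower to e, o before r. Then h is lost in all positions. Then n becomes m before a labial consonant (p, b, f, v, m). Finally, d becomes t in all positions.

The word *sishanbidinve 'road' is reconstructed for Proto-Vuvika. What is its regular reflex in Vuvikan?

Vuvikan: *sishanbidinve > sisanbidinve > sisambidimve > sisambitimve  (by h-loss, nasal place assimilation, unconditioned shift)

sisambitimve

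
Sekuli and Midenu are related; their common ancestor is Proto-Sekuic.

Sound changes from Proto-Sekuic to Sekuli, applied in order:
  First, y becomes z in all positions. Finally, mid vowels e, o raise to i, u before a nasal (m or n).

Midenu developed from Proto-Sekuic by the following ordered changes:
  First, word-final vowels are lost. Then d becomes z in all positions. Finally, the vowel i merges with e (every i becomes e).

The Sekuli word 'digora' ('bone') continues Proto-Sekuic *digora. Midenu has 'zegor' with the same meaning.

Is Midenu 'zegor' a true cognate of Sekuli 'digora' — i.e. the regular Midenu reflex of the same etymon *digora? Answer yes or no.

Derive the expected Midenu reflex of *digora:
Midenu: start from *digora.
  rule 1 (apocope): digora → digor
  rule 2 (unconditioned shift): digor → zigor
  rule 3 (vowel merger): zigor → zegor
  ⇒ Midenu zegor
Midenu 'zegor' matches the regular reflex exactly, so the pair is cognate.

yes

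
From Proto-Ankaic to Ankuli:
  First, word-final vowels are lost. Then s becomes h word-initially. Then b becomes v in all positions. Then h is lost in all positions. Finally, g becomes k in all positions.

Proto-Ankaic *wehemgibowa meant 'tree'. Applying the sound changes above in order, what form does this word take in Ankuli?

Ankuli: *wehemgibowa
  wehemgibowa → wehemgibow   [apocope]
  wehemgibow (rule 2 does not apply)
  wehemgibow → wehemgivow   [unconditioned shift]
  wehemgivow → weemgivow   [h-loss]
  weemgivow → weemkivow   [unconditioned shift]
  giving Ankuli weemkivow.

weemkivow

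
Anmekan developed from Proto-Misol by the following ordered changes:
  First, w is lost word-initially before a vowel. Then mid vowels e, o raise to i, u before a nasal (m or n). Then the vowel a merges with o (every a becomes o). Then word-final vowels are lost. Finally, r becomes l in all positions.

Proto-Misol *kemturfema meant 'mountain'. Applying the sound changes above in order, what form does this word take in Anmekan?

kimtulfim

Anmekan: start from *kemturfema.
  rule 1: no change — kemturfema
  rule 2 (pre-nasal raising): kemturfema → kimturfima
  rule 3 (vowel merger): kimturfima → kimturfimo
  rule 4 (apocope): kimturfimo → kimturfim
  rule 5 (unconditioned shift): kimturfim → kimtulfim
  ⇒ Anmekan kimtulfim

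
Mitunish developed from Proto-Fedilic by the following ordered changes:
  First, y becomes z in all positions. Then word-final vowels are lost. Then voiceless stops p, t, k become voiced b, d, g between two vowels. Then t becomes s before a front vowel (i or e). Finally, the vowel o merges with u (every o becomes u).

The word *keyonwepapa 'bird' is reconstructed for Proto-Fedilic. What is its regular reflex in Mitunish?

kezunwebap

Mitunish: *keyonwepapa > kezonwepapa > kezonwepap > kezonwebap > kezunwebap  (by unconditioned shift, apocope, intervocalic voicing, vowel merger)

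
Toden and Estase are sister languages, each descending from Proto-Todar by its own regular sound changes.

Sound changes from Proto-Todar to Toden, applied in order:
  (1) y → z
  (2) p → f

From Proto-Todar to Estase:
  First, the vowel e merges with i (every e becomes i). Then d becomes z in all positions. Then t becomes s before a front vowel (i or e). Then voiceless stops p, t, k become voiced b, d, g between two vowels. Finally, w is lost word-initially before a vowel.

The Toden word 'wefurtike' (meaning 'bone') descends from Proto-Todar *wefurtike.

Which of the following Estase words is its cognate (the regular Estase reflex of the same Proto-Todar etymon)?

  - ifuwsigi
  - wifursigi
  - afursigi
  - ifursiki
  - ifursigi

ifursigi

Estase: *wefurtike
  wefurtike → wifurtiki   [vowel merger]
  wifurtiki (rule 2 does not apply)
  wifurtiki → wifursiki   [palatalisation]
  wifursiki → wifursigi   [intervocalic voicing]
  wifursigi → ifursigi   [glide loss]
  giving Estase ifursigi.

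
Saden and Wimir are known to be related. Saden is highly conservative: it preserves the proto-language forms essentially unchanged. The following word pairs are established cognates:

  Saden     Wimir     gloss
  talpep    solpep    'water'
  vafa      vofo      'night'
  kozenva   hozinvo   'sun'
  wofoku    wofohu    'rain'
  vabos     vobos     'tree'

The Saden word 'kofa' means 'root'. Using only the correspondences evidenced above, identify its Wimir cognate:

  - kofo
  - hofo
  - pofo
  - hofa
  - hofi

hofo

kozenva ~ hozinvo — Saden k corresponds to Wimir h word-initially before a back vowel.
vafa ~ vofo, kozenva ~ hozinvo — Saden a corresponds to Wimir o word-finally.
Applying these to Saden 'kofa':
  kofa → hofa   (k→h word-initially before a back vowel)
  hofa → hofo   (a→o word-finally)
So the Wimir cognate is 'hofo'.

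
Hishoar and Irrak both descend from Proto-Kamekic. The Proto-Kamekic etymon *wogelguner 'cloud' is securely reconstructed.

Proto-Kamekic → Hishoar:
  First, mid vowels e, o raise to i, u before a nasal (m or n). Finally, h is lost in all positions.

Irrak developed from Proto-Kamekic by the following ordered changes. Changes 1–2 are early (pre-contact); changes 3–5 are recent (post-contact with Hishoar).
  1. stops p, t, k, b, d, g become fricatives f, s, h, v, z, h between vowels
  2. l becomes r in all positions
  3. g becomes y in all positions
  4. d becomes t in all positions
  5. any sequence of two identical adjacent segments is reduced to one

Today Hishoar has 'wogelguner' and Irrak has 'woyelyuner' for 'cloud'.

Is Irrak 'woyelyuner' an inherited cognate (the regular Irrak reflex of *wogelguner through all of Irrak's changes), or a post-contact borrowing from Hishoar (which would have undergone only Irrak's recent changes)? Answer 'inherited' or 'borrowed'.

If inherited, *wogelguner would pass through all of Irrak's changes:
Irrak: *wogelguner > wohelguner > woherguner > woheryuner  (by intervocalic lenition, unconditioned shift, unconditioned shift)
If borrowed from Hishoar 'wogelguner' after the early changes, it would undergo only the recent ones:
  rule 3 (unconditioned shift): wogelguner → woyelyuner
  rule 4 (unconditioned shift): no change (woyelyuner)
  rule 5 (degemination): no change (woyelyuner)
  ⇒ as a loan: woyelyuner
Irrak 'woyelyuner' matches the loan outcome 'woyelyuner', not the inherited 'woheryuner' — it skipped the early Irrak changes, so it was borrowed from Hishoar.

borrowed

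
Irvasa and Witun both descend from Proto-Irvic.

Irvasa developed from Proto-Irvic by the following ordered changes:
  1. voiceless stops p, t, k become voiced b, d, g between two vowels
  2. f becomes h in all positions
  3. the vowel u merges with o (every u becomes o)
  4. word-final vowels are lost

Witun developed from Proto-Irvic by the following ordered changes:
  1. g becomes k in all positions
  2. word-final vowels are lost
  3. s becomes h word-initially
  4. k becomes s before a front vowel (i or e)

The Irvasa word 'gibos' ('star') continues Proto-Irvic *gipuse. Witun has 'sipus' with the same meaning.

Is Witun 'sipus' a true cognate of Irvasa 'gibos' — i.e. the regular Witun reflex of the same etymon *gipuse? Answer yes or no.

yes

Derive the expected Witun reflex of *gipuse:
Witun: *gipuse
  gipuse → kipuse   [unconditioned shift]
  kipuse → kipus   [apocope]
  kipus (rule 3 does not apply)
  kipus → sipus   [palatalisation]
  giving Witun sipus.
Witun 'sipus' matches the regular reflex exactly, so the pair is cognate.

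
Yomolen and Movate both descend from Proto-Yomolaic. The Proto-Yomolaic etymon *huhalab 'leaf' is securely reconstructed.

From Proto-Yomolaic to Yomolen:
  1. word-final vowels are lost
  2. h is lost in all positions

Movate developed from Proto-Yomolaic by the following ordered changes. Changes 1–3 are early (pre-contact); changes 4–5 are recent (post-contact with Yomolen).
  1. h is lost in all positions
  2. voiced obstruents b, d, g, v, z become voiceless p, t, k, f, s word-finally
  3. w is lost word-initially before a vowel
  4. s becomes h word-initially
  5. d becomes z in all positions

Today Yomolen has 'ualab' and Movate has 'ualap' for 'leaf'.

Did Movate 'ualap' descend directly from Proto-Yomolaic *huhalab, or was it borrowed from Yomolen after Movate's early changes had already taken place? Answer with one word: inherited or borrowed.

inherited

If inherited, *huhalab would pass through all of Movate's changes:
Movate: start from *huhalab.
  rule 1 (h-loss): huhalab → ualab
  rule 2 (final devoicing): ualab → ualap
  rule 3: no change — ualap
  rule 4: no change — ualap
  rule 5: no change — ualap
  ⇒ Movate ualap
If borrowed from Yomolen 'ualab' after the early changes, it would undergo only the recent ones:
  rule 4 (debuccalisation): no change (ualab)
  rule 5 (unconditioned shift): no change (ualab)
  ⇒ as a loan: ualab
Movate 'ualap' matches the inherited outcome exactly, so it is an inherited cognate, not a loan.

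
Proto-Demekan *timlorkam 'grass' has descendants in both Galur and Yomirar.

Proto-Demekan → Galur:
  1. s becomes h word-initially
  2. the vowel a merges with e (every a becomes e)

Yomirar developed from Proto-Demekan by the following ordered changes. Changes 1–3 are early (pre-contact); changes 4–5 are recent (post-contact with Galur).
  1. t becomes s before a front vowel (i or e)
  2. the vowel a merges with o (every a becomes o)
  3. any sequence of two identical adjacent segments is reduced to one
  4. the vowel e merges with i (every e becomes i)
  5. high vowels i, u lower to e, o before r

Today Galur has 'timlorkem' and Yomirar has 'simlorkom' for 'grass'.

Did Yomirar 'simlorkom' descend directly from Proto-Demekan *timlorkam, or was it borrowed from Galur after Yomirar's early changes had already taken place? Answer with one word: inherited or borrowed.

If inherited, *timlorkam would pass through all of Yomirar's changes:
Yomirar: start from *timlorkam.
  rule 1 (palatalisation): timlorkam → simlorkam
  rule 2 (vowel merger): simlorkam → simlorkom
  rule 3: no change — simlorkom
  rule 4: no change — simlorkom
  rule 5: no change — simlorkom
  ⇒ Yomirar simlorkom
If borrowed from Galur 'timlorkem' after the early changes, it would undergo only the recent ones:
  rule 4 (vowel merger): timlorkem → timlorkim
  rule 5 (pre-rhotic lowering): no change (timlorkim)
  ⇒ as a loan: timlorkim
Yomirar 'simlorkom' matches the inherited outcome exactly, so it is an inherited cognate, not a loan.

inherited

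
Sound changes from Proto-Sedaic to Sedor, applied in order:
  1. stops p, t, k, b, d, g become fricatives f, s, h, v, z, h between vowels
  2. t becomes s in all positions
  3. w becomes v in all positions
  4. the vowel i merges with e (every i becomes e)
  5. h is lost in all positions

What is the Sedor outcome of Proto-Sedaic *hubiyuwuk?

uveyuvuk

Sedor: start from *hubiyuwuk.
  rule 1 (intervocalic lenition): hubiyuwuk → huviyuwuk
  rule 2: no change — huviyuwuk
  rule 3 (unconditioned shift): huviyuwuk → huviyuvuk
  rule 4 (vowel merger): huviyuvuk → huveyuvuk
  rule 5 (h-loss): huveyuvuk → uveyuvuk
  ⇒ Sedor uveyuvuk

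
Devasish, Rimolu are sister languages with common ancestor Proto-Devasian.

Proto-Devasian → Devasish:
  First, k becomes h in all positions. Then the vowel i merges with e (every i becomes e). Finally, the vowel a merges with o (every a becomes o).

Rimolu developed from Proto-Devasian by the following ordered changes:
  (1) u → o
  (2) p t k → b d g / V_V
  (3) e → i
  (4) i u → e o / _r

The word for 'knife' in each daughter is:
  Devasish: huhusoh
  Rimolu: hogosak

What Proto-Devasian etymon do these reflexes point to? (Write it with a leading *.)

Position 7: Devasish has h, Rimolu has k. Rimolu preserves k here (none of its changes turn any other segment into k), so the proto-segment is *k.
Position 4: Devasish has u, Rimolu has o. Devasish preserves u here (none of its changes turn any other segment into u), so the proto-segment is *u.
This points to *hukusak. Verify forward in each daughter:
Devasish: *hukusak > huhusah > huhusoh  (by unconditioned shift, vowel merger)
Rimolu: *hukusak
  hukusak → hokosak   [vowel merger]
  hokosak → hogosak   [intervocalic voicing]
  hogosak (rule 3 does not apply)
  hogosak (rule 4 does not apply)
  giving Rimolu hogosak.
*hukusak is the unique common source.

*hukusak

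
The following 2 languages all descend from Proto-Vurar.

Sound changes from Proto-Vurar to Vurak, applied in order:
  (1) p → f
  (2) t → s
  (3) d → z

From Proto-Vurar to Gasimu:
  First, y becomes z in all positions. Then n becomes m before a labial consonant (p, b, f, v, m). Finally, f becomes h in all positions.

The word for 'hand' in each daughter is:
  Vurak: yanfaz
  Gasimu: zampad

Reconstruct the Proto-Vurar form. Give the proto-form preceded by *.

Position 1: Vurak has y, Gasimu has z. Vurak preserves y here (none of its changes turn any other segment into y), so the proto-segment is *y.
Position 6: Vurak has z, Gasimu has d. Gasimu preserves d here (none of its changes turn any other segment into d), so the proto-segment is *d.
Verify the candidate proto-form against each daughter:
Vurak: start from *yanpad.
  rule 1 (unconditioned shift): yanpad → yanfad
  rule 2: no change — yanfad
  rule 3 (unconditioned shift): yanfad → yanfaz
  ⇒ Vurak yanfaz
Gasimu: *yanpad > zanpad > zampad  (by unconditioned shift, nasal place assimilation)
Only *yanpad yields all of Vurak yanfaz, Gasimu zampad.

*yanpad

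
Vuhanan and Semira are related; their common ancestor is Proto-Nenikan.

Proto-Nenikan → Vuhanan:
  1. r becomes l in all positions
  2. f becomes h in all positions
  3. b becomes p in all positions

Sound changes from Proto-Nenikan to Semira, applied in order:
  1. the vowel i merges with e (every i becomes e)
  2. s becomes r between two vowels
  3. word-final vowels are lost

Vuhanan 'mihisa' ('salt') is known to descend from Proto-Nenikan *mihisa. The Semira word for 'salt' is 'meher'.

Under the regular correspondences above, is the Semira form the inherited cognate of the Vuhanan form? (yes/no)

Derive the expected Semira reflex of *mihisa:
Semira: start from *mihisa.
  rule 1 (vowel merger): mihisa → mehesa
  rule 2 (rhotacism): mehesa → mehera
  rule 3 (apocope): mehera → meher
  ⇒ Semira meher
Semira 'meher' matches the regular reflex exactly, so the pair is cognate.

yes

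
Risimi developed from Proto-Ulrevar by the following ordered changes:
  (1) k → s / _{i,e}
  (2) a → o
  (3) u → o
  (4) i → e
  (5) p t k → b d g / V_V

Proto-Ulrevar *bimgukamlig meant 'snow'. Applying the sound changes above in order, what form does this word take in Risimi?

bemgogomleg

Risimi: start from *bimgukamlig.
  rule 1: no change — bimgukamlig
  rule 2 (vowel merger): bimgukamlig → bimgukomlig
  rule 3 (vowel merger): bimgukomlig → bimgokomlig
  rule 4 (vowel merger): bimgokomlig → bemgokomleg
  rule 5 (intervocalic voicing): bemgokomleg → bemgogomleg
  ⇒ Risimi bemgogomleg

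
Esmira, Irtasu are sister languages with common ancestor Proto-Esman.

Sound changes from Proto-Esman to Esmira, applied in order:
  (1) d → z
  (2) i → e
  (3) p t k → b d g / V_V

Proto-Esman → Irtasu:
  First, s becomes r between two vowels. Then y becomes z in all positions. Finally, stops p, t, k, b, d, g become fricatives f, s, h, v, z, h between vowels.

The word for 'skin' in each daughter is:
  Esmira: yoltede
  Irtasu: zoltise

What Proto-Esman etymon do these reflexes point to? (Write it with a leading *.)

Position 5: Esmira has e, Irtasu has i. Irtasu preserves i here (none of its changes turn any other segment into i), so the proto-segment is *i.
Position 1: Esmira has y, Irtasu has z. Esmira preserves y here (none of its changes turn any other segment into y), so the proto-segment is *y.
Continuing position by position gives *yoltite; check it forward:
Esmira: *yoltite
  yoltite (rule 1 does not apply)
  yoltite → yoltete   [vowel merger]
  yoltete → yoltede   [intervocalic voicing]
  giving Esmira yoltede.
Irtasu: start from *yoltite.
  rule 1: no change — yoltite
  rule 2 (unconditioned shift): yoltite → zoltite
  rule 3 (intervocalic lenition): zoltite → zoltise
  ⇒ Irtasu zoltise
Only *yoltite yields all of Esmira yoltede, Irtasu zoltise.

*yoltite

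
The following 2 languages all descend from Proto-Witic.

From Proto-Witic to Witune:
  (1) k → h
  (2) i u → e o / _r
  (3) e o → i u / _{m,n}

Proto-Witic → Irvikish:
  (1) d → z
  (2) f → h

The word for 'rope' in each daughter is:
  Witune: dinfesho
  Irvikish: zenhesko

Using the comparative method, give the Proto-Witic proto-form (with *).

Position 7: Witune has h, Irvikish has k. Irvikish preserves k here (none of its changes turn any other segment into k), so the proto-segment is *k.
Position 1: Witune has d, Irvikish has z. Witune preserves d here (none of its changes turn any other segment into d), so the proto-segment is *d.
Position 2: Witune has i, Irvikish has e. Irvikish preserves e here (none of its changes turn any other segment into e), so the proto-segment is *e.
This points to *denfesko. Verify forward in each daughter:
Witune: *denfesko
  denfesko → denfesho   [unconditioned shift]
  denfesho (rule 2 does not apply)
  denfesho → dinfesho   [pre-nasal raising]
  giving Witune dinfesho.
Irvikish: *denfesko > zenfesko > zenhesko  (by unconditioned shift, unconditioned shift)
No other proto-form is consistent with every reflex, so the reconstruction is *denfesko.

*denfesko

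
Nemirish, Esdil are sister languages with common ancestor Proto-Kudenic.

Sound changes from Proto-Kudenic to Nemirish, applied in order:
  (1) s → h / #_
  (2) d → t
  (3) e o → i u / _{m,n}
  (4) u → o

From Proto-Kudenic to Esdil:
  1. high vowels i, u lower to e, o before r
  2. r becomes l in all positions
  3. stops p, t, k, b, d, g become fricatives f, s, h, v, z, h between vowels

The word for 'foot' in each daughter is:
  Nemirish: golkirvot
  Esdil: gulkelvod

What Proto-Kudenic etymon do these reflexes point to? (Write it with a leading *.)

Position 5: Nemirish has i, Esdil has e. Taking the neighbouring segments as reconstructed: Nemirish i can only go back to *i; Esdil e could go back to *e or *i — the one source consistent with every daughter is *i.
Position 2: Nemirish has o, Esdil has u. Esdil preserves u here (none of its changes turn any other segment into u), so the proto-segment is *u.
Continuing position by position gives *gulkirvod; check it forward:
Nemirish: *gulkirvod
  gulkirvod (rule 1 does not apply)
  gulkirvod → gulkirvot   [unconditioned shift]
  gulkirvot (rule 3 does not apply)
  gulkirvot → golkirvot   [vowel merger]
  giving Nemirish golkirvot.
Esdil: *gulkirvod > gulkervod > gulkelvod  (by pre-rhotic lowering, unconditioned shift)
No other proto-form is consistent with every reflex, so the reconstruction is *gulkirvod.

*gulkirvod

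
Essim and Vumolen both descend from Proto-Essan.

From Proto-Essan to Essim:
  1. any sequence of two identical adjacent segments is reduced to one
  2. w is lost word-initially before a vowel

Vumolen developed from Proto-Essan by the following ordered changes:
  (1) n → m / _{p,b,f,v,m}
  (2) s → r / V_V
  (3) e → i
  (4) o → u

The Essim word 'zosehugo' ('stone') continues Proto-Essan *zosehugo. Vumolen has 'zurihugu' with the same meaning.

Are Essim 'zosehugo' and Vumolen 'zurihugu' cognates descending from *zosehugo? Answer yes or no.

yes

Derive the expected Vumolen reflex of *zosehugo:
Vumolen: *zosehugo
  zosehugo (rule 1 does not apply)
  zosehugo → zorehugo   [rhotacism]
  zorehugo → zorihugo   [vowel merger]
  zorihugo → zurihugu   [vowel merger]
  giving Vumolen zurihugu.
Vumolen 'zurihugu' matches the regular reflex exactly, so the pair is cognate.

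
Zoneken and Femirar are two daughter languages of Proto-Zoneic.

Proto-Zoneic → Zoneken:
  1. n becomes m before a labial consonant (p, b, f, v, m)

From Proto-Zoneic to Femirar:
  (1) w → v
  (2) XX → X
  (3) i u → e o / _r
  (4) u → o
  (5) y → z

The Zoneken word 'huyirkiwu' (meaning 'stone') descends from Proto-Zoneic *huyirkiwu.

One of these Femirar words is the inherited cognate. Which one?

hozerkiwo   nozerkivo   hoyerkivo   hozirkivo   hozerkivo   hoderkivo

Femirar: start from *huyirkiwu.
  rule 1 (unconditioned shift): huyirkiwu → huyirkivu
  rule 2: no change — huyirkivu
  rule 3 (pre-rhotic lowering): huyirkivu → huyerkivu
  rule 4 (vowel merger): huyerkivu → hoyerkivo
  rule 5 (unconditioned shift): hoyerkivo → hozerkivo
  ⇒ Femirar hozerkivo

hozerkivo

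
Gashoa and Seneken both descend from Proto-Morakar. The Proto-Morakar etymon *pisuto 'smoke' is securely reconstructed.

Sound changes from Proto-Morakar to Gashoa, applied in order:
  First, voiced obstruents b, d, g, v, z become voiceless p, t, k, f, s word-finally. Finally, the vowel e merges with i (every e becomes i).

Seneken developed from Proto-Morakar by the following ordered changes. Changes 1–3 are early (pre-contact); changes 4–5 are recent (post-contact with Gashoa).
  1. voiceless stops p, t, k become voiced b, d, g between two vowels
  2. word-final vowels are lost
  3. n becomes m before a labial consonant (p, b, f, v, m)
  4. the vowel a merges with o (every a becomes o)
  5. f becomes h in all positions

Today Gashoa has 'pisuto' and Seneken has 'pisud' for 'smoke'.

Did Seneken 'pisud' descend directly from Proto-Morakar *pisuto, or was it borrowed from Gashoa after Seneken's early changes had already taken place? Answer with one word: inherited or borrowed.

If inherited, *pisuto would pass through all of Seneken's changes:
Seneken: *pisuto > pisudo > pisud  (by intervocalic voicing, apocope)
If borrowed from Gashoa 'pisuto' after the early changes, it would undergo only the recent ones:
  rule 4 (vowel merger): no change (pisuto)
  rule 5 (unconditioned shift): no change (pisuto)
  ⇒ as a loan: pisuto
Seneken 'pisud' matches the inherited outcome exactly, so it is an inherited cognate, not a loan.

inherited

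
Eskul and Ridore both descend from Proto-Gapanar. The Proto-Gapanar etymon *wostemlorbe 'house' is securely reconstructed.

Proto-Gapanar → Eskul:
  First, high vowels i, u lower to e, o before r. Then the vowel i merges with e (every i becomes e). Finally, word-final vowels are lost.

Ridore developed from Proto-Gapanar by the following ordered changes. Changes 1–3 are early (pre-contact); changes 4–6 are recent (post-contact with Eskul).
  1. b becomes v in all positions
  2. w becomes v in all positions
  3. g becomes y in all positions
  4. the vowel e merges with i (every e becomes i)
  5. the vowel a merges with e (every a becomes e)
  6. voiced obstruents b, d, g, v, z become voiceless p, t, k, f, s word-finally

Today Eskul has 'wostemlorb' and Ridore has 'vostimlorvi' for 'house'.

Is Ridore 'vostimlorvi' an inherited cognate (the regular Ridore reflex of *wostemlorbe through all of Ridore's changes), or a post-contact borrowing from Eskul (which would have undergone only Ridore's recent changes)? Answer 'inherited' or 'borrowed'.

inherited

If inherited, *wostemlorbe would pass through all of Ridore's changes:
Ridore: *wostemlorbe > wostemlorve > vostemlorve > vostimlorvi  (by unconditioned shift, unconditioned shift, vowel merger)
If borrowed from Eskul 'wostemlorb' after the early changes, it would undergo only the recent ones:
  rule 4 (vowel merger): wostemlorb → wostimlorb
  rule 5 (vowel merger): no change (wostimlorb)
  rule 6 (final devoicing): wostimlorb → wostimlorp
  ⇒ as a loan: wostimlorp
Ridore 'vostimlorvi' matches the inherited outcome exactly, so it is an inherited cognate, not a loan.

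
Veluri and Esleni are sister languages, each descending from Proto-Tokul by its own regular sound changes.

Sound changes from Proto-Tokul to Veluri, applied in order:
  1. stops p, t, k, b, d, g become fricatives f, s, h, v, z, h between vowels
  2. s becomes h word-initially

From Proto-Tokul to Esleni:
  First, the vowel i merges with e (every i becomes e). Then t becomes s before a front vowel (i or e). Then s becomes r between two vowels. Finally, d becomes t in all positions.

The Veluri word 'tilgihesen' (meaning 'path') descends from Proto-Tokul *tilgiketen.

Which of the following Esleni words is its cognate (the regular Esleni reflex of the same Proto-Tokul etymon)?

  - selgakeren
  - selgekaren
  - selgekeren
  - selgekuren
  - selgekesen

selgekeren

Esleni: *tilgiketen
  tilgiketen → telgeketen   [vowel merger]
  telgeketen → selgekesen   [palatalisation]
  selgekesen → selgekeren   [rhotacism]
  selgekeren (rule 4 does not apply)
  giving Esleni selgekeren.
Only 'selgekeren' matches the regular Esleni development of *tilgiketen.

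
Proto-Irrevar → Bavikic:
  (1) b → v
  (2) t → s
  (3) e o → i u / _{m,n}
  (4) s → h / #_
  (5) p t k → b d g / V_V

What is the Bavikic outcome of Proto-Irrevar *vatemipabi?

vasimibavi

Bavikic: start from *vatemipabi.
  rule 1 (unconditioned shift): vatemipabi → vatemipavi
  rule 2 (unconditioned shift): vatemipavi → vasemipavi
  rule 3 (pre-nasal raising): vasemipavi → vasimipavi
  rule 4: no change — vasimipavi
  rule 5 (intervocalic voicing): vasimipavi → vasimibavi
  ⇒ Bavikic vasimibavi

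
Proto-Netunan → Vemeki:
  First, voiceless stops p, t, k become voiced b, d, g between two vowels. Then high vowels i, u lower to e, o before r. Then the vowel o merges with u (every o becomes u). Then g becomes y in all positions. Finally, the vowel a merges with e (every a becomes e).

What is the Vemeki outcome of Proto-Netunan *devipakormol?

devibeyurmul

Vemeki: start from *devipakormol.
  rule 1 (intervocalic voicing): devipakormol → devibagormol
  rule 2: no change — devibagormol
  rule 3 (vowel merger): devibagormol → devibagurmul
  rule 4 (unconditioned shift): devibagurmul → devibayurmul
  rule 5 (vowel merger): devibayurmul → devibeyurmul
  ⇒ Vemeki devibeyurmul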